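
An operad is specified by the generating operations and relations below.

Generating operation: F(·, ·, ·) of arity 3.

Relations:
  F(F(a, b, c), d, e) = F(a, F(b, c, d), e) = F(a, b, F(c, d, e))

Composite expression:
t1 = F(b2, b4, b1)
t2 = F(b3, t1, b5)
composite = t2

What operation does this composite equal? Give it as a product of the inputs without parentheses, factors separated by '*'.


b3 * b2 * b4 * b1 * b5

Under associativity of F, the answer is the b's in reading order.
F(b2, b4, b1) collapses to b2 * b4 * b1
F(b3, F(b2, b4, b1), b5) collapses to b3 * b2 * b4 * b1 * b5


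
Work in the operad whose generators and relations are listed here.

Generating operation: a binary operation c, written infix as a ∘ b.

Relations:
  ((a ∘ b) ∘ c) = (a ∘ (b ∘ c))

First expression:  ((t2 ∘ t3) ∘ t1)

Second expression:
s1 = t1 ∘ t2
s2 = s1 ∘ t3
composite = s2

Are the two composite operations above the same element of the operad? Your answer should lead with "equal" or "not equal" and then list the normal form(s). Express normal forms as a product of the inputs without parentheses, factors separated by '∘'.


not equal — first t2 ∘ t3 ∘ t1, second t1 ∘ t2 ∘ t3

The first composite normalizes to t2 ∘ t3 ∘ t1
The second composite normalizes to t1 ∘ t2 ∘ t3
Distinct normal forms: not equal.


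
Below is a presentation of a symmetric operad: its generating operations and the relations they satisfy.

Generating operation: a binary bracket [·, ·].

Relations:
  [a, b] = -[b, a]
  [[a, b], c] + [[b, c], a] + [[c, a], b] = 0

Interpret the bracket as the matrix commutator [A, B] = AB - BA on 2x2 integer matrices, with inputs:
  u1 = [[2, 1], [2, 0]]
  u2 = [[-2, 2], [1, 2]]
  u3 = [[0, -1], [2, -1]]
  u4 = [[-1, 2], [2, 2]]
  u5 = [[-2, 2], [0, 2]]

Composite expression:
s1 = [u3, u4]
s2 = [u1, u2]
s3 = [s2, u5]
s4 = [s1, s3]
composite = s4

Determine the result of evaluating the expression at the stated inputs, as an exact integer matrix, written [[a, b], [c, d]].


[[120, -200], [160, -120]]

[u3, u4] = [[-6, -1], [-8, 6]]
[u1, u2] = [[-3, 8], [-10, 3]]
[[u1, u2], u5] = [[20, 20], [40, -20]]
[[u3, u4], [[u1, u2], u5]] = [[120, -200], [160, -120]]


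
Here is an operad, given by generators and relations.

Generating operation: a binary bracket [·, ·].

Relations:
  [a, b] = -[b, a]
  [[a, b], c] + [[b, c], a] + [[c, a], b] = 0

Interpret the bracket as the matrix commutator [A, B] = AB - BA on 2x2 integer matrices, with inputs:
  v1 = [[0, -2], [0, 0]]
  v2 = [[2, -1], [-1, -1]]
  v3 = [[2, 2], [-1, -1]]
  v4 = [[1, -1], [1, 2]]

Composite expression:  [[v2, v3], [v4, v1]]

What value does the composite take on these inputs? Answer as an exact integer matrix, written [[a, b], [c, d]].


[[0, -24], [0, 0]]

[v2, v3] = [[3, 9], [0, -3]]
[v4, v1] = [[2, 2], [0, -2]]
[[v2, v3], [v4, v1]] = [[0, -24], [0, 0]]


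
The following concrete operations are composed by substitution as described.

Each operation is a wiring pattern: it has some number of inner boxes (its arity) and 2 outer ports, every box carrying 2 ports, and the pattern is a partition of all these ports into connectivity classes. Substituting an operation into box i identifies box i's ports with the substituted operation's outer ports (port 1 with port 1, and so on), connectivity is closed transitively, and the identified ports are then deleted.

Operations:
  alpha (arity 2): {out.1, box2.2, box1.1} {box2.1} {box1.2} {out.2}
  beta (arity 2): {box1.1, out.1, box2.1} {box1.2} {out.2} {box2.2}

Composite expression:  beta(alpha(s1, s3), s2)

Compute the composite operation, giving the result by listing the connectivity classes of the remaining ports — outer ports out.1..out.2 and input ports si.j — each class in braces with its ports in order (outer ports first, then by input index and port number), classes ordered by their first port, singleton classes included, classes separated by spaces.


{out.1, s1.1, s2.1, s3.2} {out.2} {s1.2} {s2.2} {s3.1}


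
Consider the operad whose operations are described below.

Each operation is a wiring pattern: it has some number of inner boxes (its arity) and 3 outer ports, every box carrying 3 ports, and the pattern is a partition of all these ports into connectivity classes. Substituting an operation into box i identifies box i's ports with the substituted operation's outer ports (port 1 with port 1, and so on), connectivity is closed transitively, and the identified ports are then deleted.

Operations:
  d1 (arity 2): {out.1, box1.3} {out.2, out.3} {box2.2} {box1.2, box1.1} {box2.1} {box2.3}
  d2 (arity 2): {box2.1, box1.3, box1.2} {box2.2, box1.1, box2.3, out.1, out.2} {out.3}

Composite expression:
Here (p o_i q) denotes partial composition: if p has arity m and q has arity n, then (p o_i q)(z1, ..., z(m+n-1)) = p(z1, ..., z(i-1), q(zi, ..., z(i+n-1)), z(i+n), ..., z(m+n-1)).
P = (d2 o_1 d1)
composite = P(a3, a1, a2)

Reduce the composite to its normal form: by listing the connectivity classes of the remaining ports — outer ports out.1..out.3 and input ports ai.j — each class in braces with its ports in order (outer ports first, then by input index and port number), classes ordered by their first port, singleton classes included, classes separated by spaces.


Reachability decides: close wires over d2-identified ports.
stage d1: inputs (a3, a1), connectivity {out.1, a3.3} {out.2, out.3} {a1.1} {a1.2} {a1.3} {a3.1, a3.2}, out.j its boundary
stage d2: inputs (a3, a1, a2), connectivity {out.1, out.2, a2.2, a2.3, a3.3} {out.3} {a1.1} {a1.2} {a1.3} {a2.1} {a3.1, a3.2}, out.j its boundary

{out.1, out.2, a2.2, a2.3, a3.3} {out.3} {a1.1} {a1.2} {a1.3} {a2.1} {a3.1, a3.2}


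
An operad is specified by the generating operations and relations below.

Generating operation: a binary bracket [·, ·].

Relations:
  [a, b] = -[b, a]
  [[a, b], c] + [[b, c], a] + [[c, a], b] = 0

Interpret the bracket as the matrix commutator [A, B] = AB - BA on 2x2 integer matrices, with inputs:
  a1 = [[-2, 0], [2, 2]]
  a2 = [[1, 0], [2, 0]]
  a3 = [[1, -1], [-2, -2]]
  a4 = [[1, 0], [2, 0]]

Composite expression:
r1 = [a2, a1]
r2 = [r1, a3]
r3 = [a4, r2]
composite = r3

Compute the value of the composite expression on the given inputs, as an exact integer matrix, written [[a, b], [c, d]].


[a2, a1] = [[0, 0], [-10, 0]]
[[a2, a1], a3] = [[-10, 0], [-30, 10]]
[a4, [[a2, a1], a3]] = [[0, 0], [-10, 0]]

[[0, 0], [-10, 0]]


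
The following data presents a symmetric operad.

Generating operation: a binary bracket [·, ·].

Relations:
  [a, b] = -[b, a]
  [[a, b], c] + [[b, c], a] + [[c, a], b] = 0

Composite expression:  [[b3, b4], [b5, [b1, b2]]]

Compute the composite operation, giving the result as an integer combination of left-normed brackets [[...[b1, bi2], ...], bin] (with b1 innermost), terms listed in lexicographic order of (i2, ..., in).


[[[[b1, b2], b5], b3], b4] - [[[[b1, b2], b5], b4], b3]

Expand each bracket as ab - ba; the b1-initial words give the coefficients.
Composite bracket: [[b3, b4], [b5, [b1, b2]]]
Full expansion: 16 signed words from ab - ba (2^4 = 16).
Keep just the words that open with b1:
  b1b2b5b3b4 appears with sign +1, giving the term +[[[[b1, b2], b5], b3], b4]
  b1b2b5b4b3 appears with sign -1, giving the term -[[[[b1, b2], b5], b4], b3]


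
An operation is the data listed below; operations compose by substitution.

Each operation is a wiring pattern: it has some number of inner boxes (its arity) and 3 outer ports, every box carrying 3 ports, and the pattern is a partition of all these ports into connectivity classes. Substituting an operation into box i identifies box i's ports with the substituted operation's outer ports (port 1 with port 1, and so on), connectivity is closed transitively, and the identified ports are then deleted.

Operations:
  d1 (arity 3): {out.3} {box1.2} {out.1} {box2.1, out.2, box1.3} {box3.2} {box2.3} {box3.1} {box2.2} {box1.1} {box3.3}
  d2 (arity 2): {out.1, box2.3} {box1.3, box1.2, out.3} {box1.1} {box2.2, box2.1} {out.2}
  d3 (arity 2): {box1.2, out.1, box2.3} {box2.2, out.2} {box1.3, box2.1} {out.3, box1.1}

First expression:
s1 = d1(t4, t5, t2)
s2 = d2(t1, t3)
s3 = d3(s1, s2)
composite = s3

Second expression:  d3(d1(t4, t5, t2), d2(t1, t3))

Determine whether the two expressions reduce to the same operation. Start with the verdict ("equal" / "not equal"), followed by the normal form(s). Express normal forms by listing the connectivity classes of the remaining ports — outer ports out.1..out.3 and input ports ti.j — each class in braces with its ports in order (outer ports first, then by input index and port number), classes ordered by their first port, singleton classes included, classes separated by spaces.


equal — both sides give {out.1, t1.2, t1.3, t4.3, t5.1} {out.2} {out.3} {t1.1} {t2.1} {t2.2} {t2.3} {t3.1, t3.2} {t3.3} {t4.1} {t4.2} {t5.2} {t5.3}

The first expression, normalized: {out.1, t1.2, t1.3, t4.3, t5.1} {out.2} {out.3} {t1.1} {t2.1} {t2.2} {t2.3} {t3.1, t3.2} {t3.3} {t4.1} {t4.2} {t5.2} {t5.3}
The second expression, normalized: {out.1, t1.2, t1.3, t4.3, t5.1} {out.2} {out.3} {t1.1} {t2.1} {t2.2} {t2.3} {t3.1, t3.2} {t3.3} {t4.1} {t4.2} {t5.2} {t5.3}
Same normal form: equal.


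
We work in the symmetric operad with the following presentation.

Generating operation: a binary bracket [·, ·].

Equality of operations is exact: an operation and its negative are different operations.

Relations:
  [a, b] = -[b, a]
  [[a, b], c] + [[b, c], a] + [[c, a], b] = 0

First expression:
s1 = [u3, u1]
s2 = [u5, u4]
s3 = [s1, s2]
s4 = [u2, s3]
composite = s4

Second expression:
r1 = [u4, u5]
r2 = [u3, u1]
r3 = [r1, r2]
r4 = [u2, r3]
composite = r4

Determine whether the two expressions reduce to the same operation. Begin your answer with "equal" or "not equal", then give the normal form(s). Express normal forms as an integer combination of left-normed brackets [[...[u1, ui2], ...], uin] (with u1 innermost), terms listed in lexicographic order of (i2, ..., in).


equal — both sides give -[[[[u1, u3], u4], u5], u2] + [[[[u1, u3], u5], u4], u2]


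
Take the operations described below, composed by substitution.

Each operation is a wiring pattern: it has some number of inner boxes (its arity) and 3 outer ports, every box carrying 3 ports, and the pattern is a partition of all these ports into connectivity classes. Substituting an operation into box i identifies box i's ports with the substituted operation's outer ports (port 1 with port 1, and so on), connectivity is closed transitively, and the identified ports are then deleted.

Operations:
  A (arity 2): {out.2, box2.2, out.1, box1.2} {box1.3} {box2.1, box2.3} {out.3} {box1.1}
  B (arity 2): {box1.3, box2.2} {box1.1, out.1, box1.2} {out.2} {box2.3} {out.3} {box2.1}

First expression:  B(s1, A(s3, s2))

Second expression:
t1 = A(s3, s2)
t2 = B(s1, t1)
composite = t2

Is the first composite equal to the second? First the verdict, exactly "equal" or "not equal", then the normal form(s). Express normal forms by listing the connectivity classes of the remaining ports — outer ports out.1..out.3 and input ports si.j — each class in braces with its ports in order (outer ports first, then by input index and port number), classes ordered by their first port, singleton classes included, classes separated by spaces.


equal — both sides give {out.1, s1.1, s1.2} {out.2} {out.3} {s1.3, s2.2, s3.2} {s2.1, s2.3} {s3.1} {s3.3}


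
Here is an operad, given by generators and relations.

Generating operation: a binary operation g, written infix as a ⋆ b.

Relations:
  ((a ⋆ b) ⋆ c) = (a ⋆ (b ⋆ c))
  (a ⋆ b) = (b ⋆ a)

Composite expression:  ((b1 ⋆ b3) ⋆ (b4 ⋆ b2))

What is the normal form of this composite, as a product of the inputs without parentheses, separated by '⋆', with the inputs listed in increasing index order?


b1 ⋆ b2 ⋆ b3 ⋆ b4

Any arrangement under g is one operation, so sort the b-inputs.
(b1 ⋆ b3) collapses to b1 ⋆ b3
(b4 ⋆ b2) collapses to b4 ⋆ b2
((b1 ⋆ b3) ⋆ (b4 ⋆ b2)) collapses to b1 ⋆ b3 ⋆ b4 ⋆ b2
putting the inputs in ascending order: b1 ⋆ b2 ⋆ b3 ⋆ b4


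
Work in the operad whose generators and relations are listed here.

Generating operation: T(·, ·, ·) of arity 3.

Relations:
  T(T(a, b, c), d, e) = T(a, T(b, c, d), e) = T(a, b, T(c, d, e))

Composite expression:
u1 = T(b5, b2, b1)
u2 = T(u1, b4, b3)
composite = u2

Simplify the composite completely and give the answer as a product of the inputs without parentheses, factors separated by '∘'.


b5 ∘ b2 ∘ b1 ∘ b4 ∘ b3


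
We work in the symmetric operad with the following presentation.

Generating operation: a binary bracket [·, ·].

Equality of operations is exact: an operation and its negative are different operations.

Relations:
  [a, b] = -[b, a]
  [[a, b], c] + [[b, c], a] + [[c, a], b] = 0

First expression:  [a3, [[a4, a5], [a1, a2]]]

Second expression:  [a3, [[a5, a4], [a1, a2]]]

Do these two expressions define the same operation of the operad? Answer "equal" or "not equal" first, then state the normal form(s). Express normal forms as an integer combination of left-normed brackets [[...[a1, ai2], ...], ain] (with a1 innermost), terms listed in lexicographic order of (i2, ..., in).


not equal — first [[[[a1, a2], a4], a5], a3] - [[[[a1, a2], a5], a4], a3], second -[[[[a1, a2], a4], a5], a3] + [[[[a1, a2], a5], a4], a3]

The first expression reduces to [[[[a1, a2], a4], a5], a3] - [[[[a1, a2], a5], a4], a3]
The second expression reduces to -[[[[a1, a2], a4], a5], a3] + [[[[a1, a2], a5], a4], a3]
Different reductions; not equal.


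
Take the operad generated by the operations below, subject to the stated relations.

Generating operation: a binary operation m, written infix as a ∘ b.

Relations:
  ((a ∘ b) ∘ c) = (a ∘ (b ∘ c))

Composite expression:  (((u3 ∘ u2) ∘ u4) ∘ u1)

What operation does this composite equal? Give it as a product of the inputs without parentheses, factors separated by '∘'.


u3 ∘ u2 ∘ u4 ∘ u1

Under associativity of m, the answer is the u's in reading order.
(u3 ∘ u2) unparenthesizes to u3 ∘ u2
((u3 ∘ u2) ∘ u4) unparenthesizes to u3 ∘ u2 ∘ u4
(((u3 ∘ u2) ∘ u4) ∘ u1) unparenthesizes to u3 ∘ u2 ∘ u4 ∘ u1


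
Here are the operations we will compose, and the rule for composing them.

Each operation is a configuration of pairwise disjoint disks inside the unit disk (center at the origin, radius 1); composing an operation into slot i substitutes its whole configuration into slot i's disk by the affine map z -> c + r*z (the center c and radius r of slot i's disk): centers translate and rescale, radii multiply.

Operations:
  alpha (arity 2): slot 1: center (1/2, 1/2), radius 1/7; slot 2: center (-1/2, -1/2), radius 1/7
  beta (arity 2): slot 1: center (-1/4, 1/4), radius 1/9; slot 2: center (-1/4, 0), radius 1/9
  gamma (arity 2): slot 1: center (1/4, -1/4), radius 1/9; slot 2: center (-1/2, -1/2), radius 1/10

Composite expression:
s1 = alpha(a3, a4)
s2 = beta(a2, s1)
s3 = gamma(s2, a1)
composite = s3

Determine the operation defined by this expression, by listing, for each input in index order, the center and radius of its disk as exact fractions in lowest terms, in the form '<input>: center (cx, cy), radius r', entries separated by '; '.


a1: center (-1/2, -1/2), radius 1/10; a2: center (2/9, -2/9), radius 1/81; a3: center (37/162, -79/324), radius 1/567; a4: center (35/162, -83/324), radius 1/567

Follow each a-input down from gamma: c' goes to c + r*c', radius to r*r'.
for a2, the 2-step affine chain lands on center (2/9, -2/9), radius 1/81
for a3, the 3-step affine chain lands on center (37/162, -79/324), radius 1/567
for a4, the 3-step affine chain lands on center (35/162, -83/324), radius 1/567
for a1, the 1-step affine chain lands on center (-1/2, -1/2), radius 1/10


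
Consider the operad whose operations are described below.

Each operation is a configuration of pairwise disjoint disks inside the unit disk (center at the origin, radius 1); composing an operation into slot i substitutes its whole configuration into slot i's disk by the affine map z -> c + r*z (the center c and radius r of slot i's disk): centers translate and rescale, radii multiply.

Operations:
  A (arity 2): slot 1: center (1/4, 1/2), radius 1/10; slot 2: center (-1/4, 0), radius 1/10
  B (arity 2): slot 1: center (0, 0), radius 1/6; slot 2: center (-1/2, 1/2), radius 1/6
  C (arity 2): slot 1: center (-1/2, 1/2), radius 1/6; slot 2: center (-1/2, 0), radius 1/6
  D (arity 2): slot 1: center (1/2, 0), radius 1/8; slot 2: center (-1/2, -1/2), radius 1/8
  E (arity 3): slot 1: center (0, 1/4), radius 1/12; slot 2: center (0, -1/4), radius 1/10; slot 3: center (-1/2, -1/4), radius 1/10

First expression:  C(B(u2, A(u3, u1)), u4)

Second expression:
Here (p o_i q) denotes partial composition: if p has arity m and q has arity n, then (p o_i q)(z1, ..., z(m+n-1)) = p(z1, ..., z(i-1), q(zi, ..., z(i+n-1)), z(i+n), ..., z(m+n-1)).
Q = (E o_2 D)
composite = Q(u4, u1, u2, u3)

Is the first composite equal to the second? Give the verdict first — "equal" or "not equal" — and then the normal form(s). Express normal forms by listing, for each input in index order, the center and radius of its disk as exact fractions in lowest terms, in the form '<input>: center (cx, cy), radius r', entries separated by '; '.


not equal — first u1: center (-85/144, 7/12), radius 1/360; u2: center (-1/2, 1/2), radius 1/36; u3: center (-83/144, 43/72), radius 1/360; u4: center (-1/2, 0), radius 1/6, second u1: center (1/20, -1/4), radius 1/80; u2: center (-1/20, -3/10), radius 1/80; u3: center (-1/2, -1/4), radius 1/10; u4: center (0, 1/4), radius 1/12

The first composite normalizes to u1: center (-85/144, 7/12), radius 1/360; u2: center (-1/2, 1/2), radius 1/36; u3: center (-83/144, 43/72), radius 1/360; u4: center (-1/2, 0), radius 1/6
The second composite normalizes to u1: center (1/20, -1/4), radius 1/80; u2: center (-1/20, -3/10), radius 1/80; u3: center (-1/2, -1/4), radius 1/10; u4: center (0, 1/4), radius 1/12
They disagree, so not equal.


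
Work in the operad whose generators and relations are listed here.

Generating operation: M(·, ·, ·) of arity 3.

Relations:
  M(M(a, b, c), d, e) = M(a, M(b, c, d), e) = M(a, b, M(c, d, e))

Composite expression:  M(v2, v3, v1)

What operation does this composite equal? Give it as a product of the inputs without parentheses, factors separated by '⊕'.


v2 ⊕ v3 ⊕ v1

Every regrouping of M is equal, so read the v-inputs in written order.
M(v2, v3, v1) spells out as v2 ⊕ v3 ⊕ v1


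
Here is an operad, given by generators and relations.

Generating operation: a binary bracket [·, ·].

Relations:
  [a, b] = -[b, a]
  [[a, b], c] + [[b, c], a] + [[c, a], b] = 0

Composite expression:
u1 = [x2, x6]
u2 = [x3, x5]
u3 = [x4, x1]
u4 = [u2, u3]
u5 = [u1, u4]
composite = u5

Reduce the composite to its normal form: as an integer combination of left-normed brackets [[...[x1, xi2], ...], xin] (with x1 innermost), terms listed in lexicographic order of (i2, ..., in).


In the tensor algebra, words opening x1 carry the x1-anchored form.
Composite bracket: [[x2, x6], [[x3, x5], [x4, x1]]]
Each bracket splits as ab - ba, giving 32 signed words (2^5 = 32).
Coefficients come from the x1-initial words:
  x1x4x3x5x2x6 appears with sign -1, giving the term -[[[[[x1, x4], x3], x5], x2], x6]
  x1x4x3x5x6x2 appears with sign +1, giving the term +[[[[[x1, x4], x3], x5], x6], x2]
  x1x4x5x3x2x6 appears with sign +1, giving the term +[[[[[x1, x4], x5], x3], x2], x6]
  x1x4x5x3x6x2 appears with sign -1, giving the term -[[[[[x1, x4], x5], x3], x6], x2]

-[[[[[x1, x4], x3], x5], x2], x6] + [[[[[x1, x4], x3], x5], x6], x2] + [[[[[x1, x4], x5], x3], x2], x6] - [[[[[x1, x4], x5], x3], x6], x2]


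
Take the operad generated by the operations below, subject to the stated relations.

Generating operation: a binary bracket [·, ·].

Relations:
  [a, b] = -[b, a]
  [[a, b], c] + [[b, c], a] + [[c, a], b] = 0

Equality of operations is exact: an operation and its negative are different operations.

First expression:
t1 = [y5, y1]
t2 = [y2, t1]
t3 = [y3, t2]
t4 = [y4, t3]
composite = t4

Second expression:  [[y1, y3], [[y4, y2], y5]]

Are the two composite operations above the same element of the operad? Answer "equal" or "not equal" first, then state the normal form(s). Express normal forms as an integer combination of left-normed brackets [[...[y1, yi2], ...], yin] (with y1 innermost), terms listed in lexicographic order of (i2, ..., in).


not equal; the first gives [[[[y1, y5], y2], y3], y4] and the second -[[[[y1, y3], y2], y4], y5] + [[[[y1, y3], y4], y2], y5] + [[[[y1, y3], y5], y2], y4] - [[[[y1, y3], y5], y4], y2]

Reducing the first expression gives [[[[y1, y5], y2], y3], y4]
Reducing the second expression gives -[[[[y1, y3], y2], y4], y5] + [[[[y1, y3], y4], y2], y5] + [[[[y1, y3], y5], y2], y4] - [[[[y1, y3], y5], y4], y2]
The forms do not match — not equal.


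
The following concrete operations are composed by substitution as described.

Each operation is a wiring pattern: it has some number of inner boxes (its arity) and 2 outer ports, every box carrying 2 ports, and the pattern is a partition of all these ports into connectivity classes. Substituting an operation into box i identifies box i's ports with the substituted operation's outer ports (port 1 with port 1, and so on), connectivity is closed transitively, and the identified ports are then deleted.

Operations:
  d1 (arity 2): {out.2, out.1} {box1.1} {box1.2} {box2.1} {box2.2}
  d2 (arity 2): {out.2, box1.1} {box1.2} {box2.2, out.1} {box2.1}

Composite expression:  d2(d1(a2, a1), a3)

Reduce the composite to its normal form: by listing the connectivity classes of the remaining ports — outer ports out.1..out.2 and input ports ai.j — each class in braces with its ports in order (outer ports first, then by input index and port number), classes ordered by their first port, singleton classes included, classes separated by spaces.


{out.1, a3.2} {out.2} {a1.1} {a1.2} {a2.1} {a2.2} {a3.1}

Treat the ports identified at d2 as solder joints: merge, then drop.
through d1, on inputs (a2, a1): {out.1, out.2} {a1.1} {a1.2} {a2.1} {a2.2} (out.j = stage outer ports)
through d2, on inputs (a2, a1, a3): {out.1, a3.2} {out.2} {a1.1} {a1.2} {a2.1} {a2.2} {a3.1} (out.j = stage outer ports)


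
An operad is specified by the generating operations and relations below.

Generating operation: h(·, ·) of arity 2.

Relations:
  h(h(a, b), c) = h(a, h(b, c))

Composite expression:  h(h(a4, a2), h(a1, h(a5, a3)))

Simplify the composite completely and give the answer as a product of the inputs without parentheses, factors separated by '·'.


a4 · a2 · a1 · a5 · a3

Associativity of h dissolves the nesting; only the a-input order survives.
h(a4, a2) spells out as a4 · a2
h(a5, a3) spells out as a5 · a3
h(a1, h(a5, a3)) spells out as a1 · a5 · a3
h(h(a4, a2), h(a1, h(a5, a3))) spells out as a4 · a2 · a1 · a5 · a3


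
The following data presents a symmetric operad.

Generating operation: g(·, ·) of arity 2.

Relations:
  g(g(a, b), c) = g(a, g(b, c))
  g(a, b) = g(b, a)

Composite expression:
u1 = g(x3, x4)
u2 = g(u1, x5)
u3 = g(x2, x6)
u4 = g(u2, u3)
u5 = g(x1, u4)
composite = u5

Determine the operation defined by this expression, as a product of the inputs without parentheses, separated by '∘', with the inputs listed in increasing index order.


x1 ∘ x2 ∘ x3 ∘ x4 ∘ x5 ∘ x6


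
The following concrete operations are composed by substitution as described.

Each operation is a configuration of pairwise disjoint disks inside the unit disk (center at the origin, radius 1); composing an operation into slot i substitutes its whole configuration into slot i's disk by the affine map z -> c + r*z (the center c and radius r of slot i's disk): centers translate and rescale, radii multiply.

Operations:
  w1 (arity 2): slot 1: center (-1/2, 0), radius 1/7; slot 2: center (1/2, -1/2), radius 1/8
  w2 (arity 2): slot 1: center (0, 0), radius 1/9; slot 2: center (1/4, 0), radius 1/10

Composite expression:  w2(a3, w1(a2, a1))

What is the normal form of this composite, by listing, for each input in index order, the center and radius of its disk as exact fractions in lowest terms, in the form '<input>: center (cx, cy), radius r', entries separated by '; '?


a1: center (3/10, -1/20), radius 1/80; a2: center (1/5, 0), radius 1/70; a3: center (0, 0), radius 1/9

Below w2, radii multiply path by path; the a-disk centers shift.
a3: after 1 affine step, its disk has center (0, 0), radius 1/9
a2: after 2 affine steps, its disk has center (1/5, 0), radius 1/70
a1: after 2 affine steps, its disk has center (3/10, -1/20), radius 1/80


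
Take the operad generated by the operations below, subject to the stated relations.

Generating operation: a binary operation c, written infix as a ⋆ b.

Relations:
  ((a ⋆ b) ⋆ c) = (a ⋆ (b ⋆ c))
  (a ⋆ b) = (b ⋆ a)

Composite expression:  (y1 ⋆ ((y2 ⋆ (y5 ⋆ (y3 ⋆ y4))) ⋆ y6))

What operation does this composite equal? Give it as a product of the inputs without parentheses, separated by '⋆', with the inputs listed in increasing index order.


y1 ⋆ y2 ⋆ y3 ⋆ y4 ⋆ y5 ⋆ y6

Any arrangement under c is one operation, so sort the y-inputs.
(y3 ⋆ y4) reduces to y3 ⋆ y4
(y5 ⋆ (y3 ⋆ y4)) reduces to y5 ⋆ y3 ⋆ y4
(y2 ⋆ (y5 ⋆ (y3 ⋆ y4))) reduces to y2 ⋆ y5 ⋆ y3 ⋆ y4
((y2 ⋆ (y5 ⋆ (y3 ⋆ y4))) ⋆ y6) reduces to y2 ⋆ y5 ⋆ y3 ⋆ y4 ⋆ y6
(y1 ⋆ ((y2 ⋆ (y5 ⋆ (y3 ⋆ y4))) ⋆ y6)) reduces to y1 ⋆ y2 ⋆ y5 ⋆ y3 ⋆ y4 ⋆ y6
the factors in increasing index order: y1 ⋆ y2 ⋆ y3 ⋆ y4 ⋆ y5 ⋆ y6


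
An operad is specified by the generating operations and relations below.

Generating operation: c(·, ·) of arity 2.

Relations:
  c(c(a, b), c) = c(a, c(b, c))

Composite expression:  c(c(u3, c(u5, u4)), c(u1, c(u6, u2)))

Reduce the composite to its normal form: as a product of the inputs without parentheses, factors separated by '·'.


Key point: c is associative — brackets drop, the u-order remains.
c(u5, u4) linearizes to u5 · u4
c(u3, c(u5, u4)) linearizes to u3 · u5 · u4
c(u6, u2) linearizes to u6 · u2
c(u1, c(u6, u2)) linearizes to u1 · u6 · u2
c(c(u3, c(u5, u4)), c(u1, c(u6, u2))) linearizes to u3 · u5 · u4 · u1 · u6 · u2

u3 · u5 · u4 · u1 · u6 · u2


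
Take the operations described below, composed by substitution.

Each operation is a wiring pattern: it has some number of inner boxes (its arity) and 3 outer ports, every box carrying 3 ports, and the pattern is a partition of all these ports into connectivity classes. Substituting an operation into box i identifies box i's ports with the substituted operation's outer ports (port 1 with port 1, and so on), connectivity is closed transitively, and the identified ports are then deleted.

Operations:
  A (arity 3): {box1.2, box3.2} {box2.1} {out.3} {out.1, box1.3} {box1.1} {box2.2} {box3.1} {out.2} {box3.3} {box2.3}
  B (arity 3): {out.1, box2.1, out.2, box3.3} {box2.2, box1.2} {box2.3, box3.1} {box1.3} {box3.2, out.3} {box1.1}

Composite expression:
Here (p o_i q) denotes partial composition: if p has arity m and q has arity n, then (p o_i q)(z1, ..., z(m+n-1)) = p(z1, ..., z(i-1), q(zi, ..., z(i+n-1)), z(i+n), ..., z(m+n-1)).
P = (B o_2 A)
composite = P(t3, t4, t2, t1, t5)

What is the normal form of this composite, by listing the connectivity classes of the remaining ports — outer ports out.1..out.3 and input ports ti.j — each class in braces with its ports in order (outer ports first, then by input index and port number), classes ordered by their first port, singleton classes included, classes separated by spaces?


{out.1, out.2, t4.3, t5.3} {out.3, t5.2} {t1.1} {t1.2, t4.2} {t1.3} {t2.1} {t2.2} {t2.3} {t3.1} {t3.2} {t3.3} {t4.1} {t5.1}

Substituting into B glues patterns; closure does the rest.
after A, the pattern on (t4, t2, t1) reads {out.1, t4.3} {out.2} {out.3} {t1.1} {t1.2, t4.2} {t1.3} {t2.1} {t2.2} {t2.3} {t4.1} (out.j = its outer ports)
after B, the pattern on (t3, t4, t2, t1, t5) reads {out.1, out.2, t4.3, t5.3} {out.3, t5.2} {t1.1} {t1.2, t4.2} {t1.3} {t2.1} {t2.2} {t2.3} {t3.1} {t3.2} {t3.3} {t4.1} {t5.1} (out.j = its outer ports)


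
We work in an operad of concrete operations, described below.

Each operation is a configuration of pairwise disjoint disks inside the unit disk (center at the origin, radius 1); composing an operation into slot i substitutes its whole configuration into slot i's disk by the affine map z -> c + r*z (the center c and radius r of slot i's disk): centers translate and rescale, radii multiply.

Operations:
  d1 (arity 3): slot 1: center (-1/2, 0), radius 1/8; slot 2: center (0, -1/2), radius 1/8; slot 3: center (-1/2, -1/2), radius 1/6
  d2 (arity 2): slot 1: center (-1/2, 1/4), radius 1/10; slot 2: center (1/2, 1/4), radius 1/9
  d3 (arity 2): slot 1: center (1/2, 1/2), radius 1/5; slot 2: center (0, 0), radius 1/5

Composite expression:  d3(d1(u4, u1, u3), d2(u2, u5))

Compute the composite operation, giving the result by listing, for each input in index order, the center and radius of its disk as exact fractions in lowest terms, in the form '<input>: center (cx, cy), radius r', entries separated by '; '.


u1: center (1/2, 2/5), radius 1/40; u2: center (-1/10, 1/20), radius 1/50; u3: center (2/5, 2/5), radius 1/30; u4: center (2/5, 1/2), radius 1/40; u5: center (1/10, 1/20), radius 1/45

Affine substitution under d3: radii multiply and u-centers shift.
input u4: applying the 2 nested substitutions gives center (2/5, 1/2), radius 1/40
input u1: applying the 2 nested substitutions gives center (1/2, 2/5), radius 1/40
input u3: applying the 2 nested substitutions gives center (2/5, 2/5), radius 1/30
input u2: applying the 2 nested substitutions gives center (-1/10, 1/20), radius 1/50
input u5: applying the 2 nested substitutions gives center (1/10, 1/20), radius 1/45


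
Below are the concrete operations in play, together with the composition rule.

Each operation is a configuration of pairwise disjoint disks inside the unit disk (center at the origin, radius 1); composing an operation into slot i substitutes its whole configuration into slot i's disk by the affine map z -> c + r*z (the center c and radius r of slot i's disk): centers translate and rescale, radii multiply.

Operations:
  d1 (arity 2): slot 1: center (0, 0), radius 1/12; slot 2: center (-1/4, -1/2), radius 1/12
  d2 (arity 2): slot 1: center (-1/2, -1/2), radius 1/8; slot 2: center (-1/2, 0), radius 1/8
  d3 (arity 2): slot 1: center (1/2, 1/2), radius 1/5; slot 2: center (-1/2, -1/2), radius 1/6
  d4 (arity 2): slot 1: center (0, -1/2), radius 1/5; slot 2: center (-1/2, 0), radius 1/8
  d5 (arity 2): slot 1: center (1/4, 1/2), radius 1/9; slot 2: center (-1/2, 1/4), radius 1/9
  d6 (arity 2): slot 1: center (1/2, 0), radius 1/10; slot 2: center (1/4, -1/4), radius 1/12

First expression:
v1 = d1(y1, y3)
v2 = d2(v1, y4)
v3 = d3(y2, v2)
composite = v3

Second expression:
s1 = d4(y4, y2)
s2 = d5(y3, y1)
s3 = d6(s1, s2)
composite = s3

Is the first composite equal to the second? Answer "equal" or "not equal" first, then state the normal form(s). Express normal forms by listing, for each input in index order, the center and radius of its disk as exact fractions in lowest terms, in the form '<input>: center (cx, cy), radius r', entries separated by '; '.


In normal form, the first expression is y1: center (-7/12, -7/12), radius 1/576; y2: center (1/2, 1/2), radius 1/5; y3: center (-113/192, -19/32), radius 1/576; y4: center (-7/12, -1/2), radius 1/48
In normal form, the second expression is y1: center (5/24, -11/48), radius 1/108; y2: center (9/20, 0), radius 1/80; y3: center (13/48, -5/24), radius 1/108; y4: center (1/2, -1/20), radius 1/50
They disagree, so not equal.

not equal: they reduce to y1: center (-7/12, -7/12), radius 1/576; y2: center (1/2, 1/2), radius 1/5; y3: center (-113/192, -19/32), radius 1/576; y4: center (-7/12, -1/2), radius 1/48 and y1: center (5/24, -11/48), radius 1/108; y2: center (9/20, 0), radius 1/80; y3: center (13/48, -5/24), radius 1/108; y4: center (1/2, -1/20), radius 1/50


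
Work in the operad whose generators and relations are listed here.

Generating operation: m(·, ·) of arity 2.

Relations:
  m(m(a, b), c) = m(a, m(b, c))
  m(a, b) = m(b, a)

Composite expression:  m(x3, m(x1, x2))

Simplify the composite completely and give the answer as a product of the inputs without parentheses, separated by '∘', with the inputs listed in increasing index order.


x1 ∘ x2 ∘ x3

Reordering under m is free, so list the x-inputs canonically.
m(x1, x2) reduces to x1 ∘ x2
m(x3, m(x1, x2)) reduces to x3 ∘ x1 ∘ x2
commutativity sorts the factors: x1 ∘ x2 ∘ x3


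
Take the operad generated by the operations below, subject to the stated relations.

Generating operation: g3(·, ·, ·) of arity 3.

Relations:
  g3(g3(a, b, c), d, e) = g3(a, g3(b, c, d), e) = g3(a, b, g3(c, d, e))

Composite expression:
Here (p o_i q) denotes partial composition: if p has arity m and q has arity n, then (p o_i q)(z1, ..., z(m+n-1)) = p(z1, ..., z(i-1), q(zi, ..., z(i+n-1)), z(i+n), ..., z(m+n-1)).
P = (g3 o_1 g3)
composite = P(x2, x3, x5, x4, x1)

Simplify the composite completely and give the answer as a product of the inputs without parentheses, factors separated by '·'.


x2 · x3 · x5 · x4 · x1

All parenthesizations of g3 agree; list the x-inputs left to right.
g3(x2, x3, x5) reduces to x2 · x3 · x5
g3(g3(x2, x3, x5), x4, x1) reduces to x2 · x3 · x5 · x4 · x1


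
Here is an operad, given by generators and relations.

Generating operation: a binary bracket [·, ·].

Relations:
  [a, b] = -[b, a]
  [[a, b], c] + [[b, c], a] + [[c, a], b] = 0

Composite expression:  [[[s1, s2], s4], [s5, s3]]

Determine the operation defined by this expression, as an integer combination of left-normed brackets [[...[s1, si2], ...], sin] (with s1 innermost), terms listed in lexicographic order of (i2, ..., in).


-[[[[s1, s2], s4], s3], s5] + [[[[s1, s2], s4], s5], s3]

Left-normed coefficients sit on the s1-initial expansion words.
Composite bracket: [[[s1, s2], s4], [s5, s3]]
The bracket unfolds into 16 signed words via [a, b] = ab - ba (2^4 = 16).
Coefficients come from the s1-initial words:
  s1s2s4s3s5 appears with sign -1, giving the term -[[[[s1, s2], s4], s3], s5]
  s1s2s4s5s3 appears with sign +1, giving the term +[[[[s1, s2], s4], s5], s3]


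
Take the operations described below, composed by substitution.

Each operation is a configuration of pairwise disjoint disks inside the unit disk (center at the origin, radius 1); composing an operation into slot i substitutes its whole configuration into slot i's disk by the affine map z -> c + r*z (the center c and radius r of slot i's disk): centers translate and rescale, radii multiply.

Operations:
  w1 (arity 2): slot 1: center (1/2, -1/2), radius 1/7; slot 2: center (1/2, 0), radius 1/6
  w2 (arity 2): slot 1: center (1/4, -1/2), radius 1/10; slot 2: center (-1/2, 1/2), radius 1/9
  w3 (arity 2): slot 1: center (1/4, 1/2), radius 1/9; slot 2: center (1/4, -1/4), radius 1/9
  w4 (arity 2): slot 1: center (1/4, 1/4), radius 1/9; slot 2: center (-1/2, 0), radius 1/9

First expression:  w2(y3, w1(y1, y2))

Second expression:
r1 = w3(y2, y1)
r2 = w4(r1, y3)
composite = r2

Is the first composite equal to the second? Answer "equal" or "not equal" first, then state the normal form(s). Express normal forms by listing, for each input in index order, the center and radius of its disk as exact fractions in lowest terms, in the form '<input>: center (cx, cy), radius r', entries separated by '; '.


not equal: they reduce to y1: center (-4/9, 4/9), radius 1/63; y2: center (-4/9, 1/2), radius 1/54; y3: center (1/4, -1/2), radius 1/10 and y1: center (5/18, 2/9), radius 1/81; y2: center (5/18, 11/36), radius 1/81; y3: center (-1/2, 0), radius 1/9

The first composite normalizes to y1: center (-4/9, 4/9), radius 1/63; y2: center (-4/9, 1/2), radius 1/54; y3: center (1/4, -1/2), radius 1/10
The second composite normalizes to y1: center (5/18, 2/9), radius 1/81; y2: center (5/18, 11/36), radius 1/81; y3: center (-1/2, 0), radius 1/9
The normal forms differ: not equal.


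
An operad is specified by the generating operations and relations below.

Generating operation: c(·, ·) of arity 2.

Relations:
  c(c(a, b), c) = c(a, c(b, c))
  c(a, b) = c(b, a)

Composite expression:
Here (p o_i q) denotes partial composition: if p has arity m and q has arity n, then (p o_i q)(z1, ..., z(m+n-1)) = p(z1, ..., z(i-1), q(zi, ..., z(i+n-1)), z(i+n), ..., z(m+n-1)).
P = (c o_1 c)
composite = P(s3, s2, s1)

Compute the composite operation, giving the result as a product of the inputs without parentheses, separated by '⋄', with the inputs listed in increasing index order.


s1 ⋄ s2 ⋄ s3

Any arrangement under c is one operation, so sort the s-inputs.
c(s3, s2) spells out as s3 ⋄ s2
c(c(s3, s2), s1) spells out as s3 ⋄ s2 ⋄ s1
the factors in increasing index order: s1 ⋄ s2 ⋄ s3


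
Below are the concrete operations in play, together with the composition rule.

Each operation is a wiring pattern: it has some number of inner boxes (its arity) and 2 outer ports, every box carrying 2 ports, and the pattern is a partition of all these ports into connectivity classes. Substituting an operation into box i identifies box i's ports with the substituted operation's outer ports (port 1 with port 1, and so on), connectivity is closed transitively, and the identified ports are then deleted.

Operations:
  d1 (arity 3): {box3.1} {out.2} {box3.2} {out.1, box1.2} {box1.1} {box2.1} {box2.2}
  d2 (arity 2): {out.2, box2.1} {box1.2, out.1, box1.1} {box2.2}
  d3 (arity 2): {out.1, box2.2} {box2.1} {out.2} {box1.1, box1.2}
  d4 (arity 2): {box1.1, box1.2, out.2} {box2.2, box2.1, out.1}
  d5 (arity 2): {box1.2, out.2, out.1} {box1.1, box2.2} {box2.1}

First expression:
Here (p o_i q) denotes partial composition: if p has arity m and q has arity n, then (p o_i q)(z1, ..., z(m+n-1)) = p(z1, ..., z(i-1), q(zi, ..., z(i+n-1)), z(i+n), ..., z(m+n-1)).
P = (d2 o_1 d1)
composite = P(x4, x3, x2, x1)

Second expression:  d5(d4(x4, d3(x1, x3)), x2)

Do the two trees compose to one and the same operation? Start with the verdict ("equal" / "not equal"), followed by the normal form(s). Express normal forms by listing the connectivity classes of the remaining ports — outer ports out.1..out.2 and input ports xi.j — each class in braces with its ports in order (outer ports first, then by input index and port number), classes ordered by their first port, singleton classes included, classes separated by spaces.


not equal: they reduce to {out.1, x4.2} {out.2, x1.1} {x1.2} {x2.1} {x2.2} {x3.1} {x3.2} {x4.1} and {out.1, out.2, x4.1, x4.2} {x1.1, x1.2} {x2.1} {x2.2, x3.2} {x3.1}

Normal form of the first expression: {out.1, x4.2} {out.2, x1.1} {x1.2} {x2.1} {x2.2} {x3.1} {x3.2} {x4.1}
Normal form of the second expression: {out.1, out.2, x4.1, x4.2} {x1.1, x1.2} {x2.1} {x2.2, x3.2} {x3.1}
No match — not equal.


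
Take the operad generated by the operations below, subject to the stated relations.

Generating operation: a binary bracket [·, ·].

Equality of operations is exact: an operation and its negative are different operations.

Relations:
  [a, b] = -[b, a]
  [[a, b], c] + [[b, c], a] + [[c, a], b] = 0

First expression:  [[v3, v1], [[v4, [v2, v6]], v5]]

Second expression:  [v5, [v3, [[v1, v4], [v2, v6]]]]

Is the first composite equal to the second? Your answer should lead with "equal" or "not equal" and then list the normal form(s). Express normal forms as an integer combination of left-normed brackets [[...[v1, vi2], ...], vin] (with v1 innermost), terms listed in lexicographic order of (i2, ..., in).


not equal: they reduce to [[[[[v1, v3], v2], v6], v4], v5] - [[[[[v1, v3], v4], v2], v6], v5] + [[[[[v1, v3], v4], v6], v2], v5] - [[[[[v1, v3], v5], v2], v6], v4] + [[[[[v1, v3], v5], v4], v2], v6] - [[[[[v1, v3], v5], v4], v6], v2] + [[[[[v1, v3], v5], v6], v2], v4] - [[[[[v1, v3], v6], v2], v4], v5] and [[[[[v1, v4], v2], v6], v3], v5] - [[[[[v1, v4], v6], v2], v3], v5]


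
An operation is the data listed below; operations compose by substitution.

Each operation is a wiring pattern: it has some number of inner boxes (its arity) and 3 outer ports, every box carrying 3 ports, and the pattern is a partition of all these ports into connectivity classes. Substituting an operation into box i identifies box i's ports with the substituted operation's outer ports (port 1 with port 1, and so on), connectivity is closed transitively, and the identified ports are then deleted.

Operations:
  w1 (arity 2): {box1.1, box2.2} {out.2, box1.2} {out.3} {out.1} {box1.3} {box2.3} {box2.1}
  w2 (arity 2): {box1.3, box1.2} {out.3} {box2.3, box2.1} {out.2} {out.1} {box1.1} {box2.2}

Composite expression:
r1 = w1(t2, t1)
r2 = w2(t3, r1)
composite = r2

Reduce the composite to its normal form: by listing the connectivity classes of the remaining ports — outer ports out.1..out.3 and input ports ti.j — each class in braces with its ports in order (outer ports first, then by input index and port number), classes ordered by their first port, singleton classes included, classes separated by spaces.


{out.1} {out.2} {out.3} {t1.1} {t1.2, t2.1} {t1.3} {t2.2} {t2.3} {t3.1} {t3.2, t3.3}
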